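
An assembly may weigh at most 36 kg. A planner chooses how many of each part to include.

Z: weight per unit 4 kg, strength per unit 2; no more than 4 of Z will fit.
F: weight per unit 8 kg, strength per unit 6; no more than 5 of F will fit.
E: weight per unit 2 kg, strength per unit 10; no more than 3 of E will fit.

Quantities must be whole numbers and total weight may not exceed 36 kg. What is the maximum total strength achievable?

Take 1×Z, 3×F, and 3×E: weight 34 ≤ 36, strength 1·2 + 3·6 + 3·10 = 50.
E has the best ratio (10/2) and is taken to its limit of 3; remaining capacity is filled optimally with the others.

50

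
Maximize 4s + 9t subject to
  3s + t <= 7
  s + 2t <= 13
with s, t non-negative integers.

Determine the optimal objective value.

(s,t)=(0,6): 3·0+1·6=6≤7, 1·0+2·6=12≤13, objective 54.
(s,t)=(0,5): 3·0+1·5=5≤7, 1·0+2·5=10≤13, objective 45.
No feasible integer point exceeds 54.

54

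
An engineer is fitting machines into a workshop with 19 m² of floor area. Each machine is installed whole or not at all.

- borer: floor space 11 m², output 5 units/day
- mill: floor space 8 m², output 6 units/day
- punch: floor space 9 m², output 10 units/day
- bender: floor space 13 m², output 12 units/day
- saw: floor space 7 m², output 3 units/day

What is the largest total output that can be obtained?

mill + punch: floor space 8 + 9 = 17 ≤ 19, output 6 + 10 = 16.
punch + saw: floor space 9 + 7 = 16 ≤ 19, output 10 + 3 = 13.
Best is mill and punch with total output 16.

16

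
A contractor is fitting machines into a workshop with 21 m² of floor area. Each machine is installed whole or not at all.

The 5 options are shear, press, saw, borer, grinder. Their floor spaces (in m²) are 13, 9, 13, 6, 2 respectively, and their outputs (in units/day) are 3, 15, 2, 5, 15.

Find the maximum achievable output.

35

This is an integer program with binary decision variables.
press + grinder: floor space 9 + 2 = 11 ≤ 21, output 15 + 15 = 30.
shear + borer + grinder: floor space 13 + 6 + 2 = 21 ≤ 21, output 3 + 5 + 15 = 23.
press + borer + grinder: floor space 9 + 6 + 2 = 17 ≤ 21, output 15 + 5 + 15 = 35.
Best is press, borer, and grinder with total output 35.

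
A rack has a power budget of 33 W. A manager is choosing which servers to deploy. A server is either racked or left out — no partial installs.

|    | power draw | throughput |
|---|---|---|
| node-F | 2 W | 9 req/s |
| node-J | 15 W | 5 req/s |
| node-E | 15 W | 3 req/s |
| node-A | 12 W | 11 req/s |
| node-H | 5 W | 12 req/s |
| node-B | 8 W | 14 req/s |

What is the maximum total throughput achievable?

46

Allowing fractional choices, the relaxed optimum would be about 48.0, but servers are indivisible.
node-F + node-E + node-H + node-B: power draw 2 + 15 + 5 + 8 = 30 ≤ 33, throughput 9 + 3 + 12 + 14 = 38.
node-F + node-A + node-H + node-B: power draw 2 + 12 + 5 + 8 = 27 ≤ 33, throughput 9 + 11 + 12 + 14 = 46.
node-F + node-J + node-H + node-B: power draw 2 + 15 + 5 + 8 = 30 ≤ 33, throughput 9 + 5 + 12 + 14 = 40.
Best is node-F, node-A, node-H, and node-B with total throughput 46.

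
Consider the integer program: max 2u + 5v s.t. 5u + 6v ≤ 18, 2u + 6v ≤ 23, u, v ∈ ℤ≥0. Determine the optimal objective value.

(u,v)=(0,3): 5·0+6·3=18≤18, 2·0+6·3=18≤23, objective 15.
(u,v)=(1,2): 5·1+6·2=17≤18, 2·1+6·2=14≤23, objective 12.
(u,v)=(0,2): 5·0+6·2=12≤18, 2·0+6·2=12≤23, objective 10.
Maximum is 15 at (u,v)=(0,3).

15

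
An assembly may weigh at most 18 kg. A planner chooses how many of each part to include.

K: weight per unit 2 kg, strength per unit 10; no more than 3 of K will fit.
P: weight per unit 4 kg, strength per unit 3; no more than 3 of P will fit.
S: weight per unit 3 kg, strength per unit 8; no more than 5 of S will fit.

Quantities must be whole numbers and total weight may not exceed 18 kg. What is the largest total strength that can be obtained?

62

This is a bounded integer knapsack.
K has the best ratio (10/2); taking only K gives at most 3×10 = 30 (stopped by the supply cap of 3).
Mixing does better — 3×K and 4×S: weight 18 ≤ 18, strength 3·10 + 4·8 = 62.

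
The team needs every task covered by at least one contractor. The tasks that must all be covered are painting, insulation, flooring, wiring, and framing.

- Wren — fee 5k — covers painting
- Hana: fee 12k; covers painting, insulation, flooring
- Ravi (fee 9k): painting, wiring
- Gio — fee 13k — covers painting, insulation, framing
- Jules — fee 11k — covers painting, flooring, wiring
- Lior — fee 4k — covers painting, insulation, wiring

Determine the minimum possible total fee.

24

Choose Gio and Jules: together they cover painting, insulation, flooring, wiring, framing — every task.
Total fee: 13 + 11 = 24.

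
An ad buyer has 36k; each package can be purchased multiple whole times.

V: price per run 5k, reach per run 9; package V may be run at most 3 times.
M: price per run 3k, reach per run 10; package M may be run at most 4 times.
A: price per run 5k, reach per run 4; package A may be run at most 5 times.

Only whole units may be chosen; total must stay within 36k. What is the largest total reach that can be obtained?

71

3×V, 4×M, and 1×A: price 32 ≤ 36, reach 3·9 + 4·10 + 1·4 = 71.
3×V and 4×M: price 27 ≤ 36, reach 3·9 + 4·10 = 67.
Best is 71.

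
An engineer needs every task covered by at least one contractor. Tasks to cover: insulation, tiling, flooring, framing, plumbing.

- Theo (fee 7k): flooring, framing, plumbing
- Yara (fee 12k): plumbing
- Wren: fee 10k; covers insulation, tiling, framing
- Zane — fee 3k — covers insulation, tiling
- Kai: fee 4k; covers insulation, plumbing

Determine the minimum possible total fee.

This is a weighted set-cover instance.
Choose Theo and Zane: together they cover insulation, tiling, flooring, framing, plumbing — every task.
Total fee: 7 + 3 = 10.
No cover costs less than 10.

10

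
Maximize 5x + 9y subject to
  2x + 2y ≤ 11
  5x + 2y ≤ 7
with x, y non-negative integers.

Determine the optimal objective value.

(x,y)=(0,3): 2·0+2·3=6≤11, 5·0+2·3=6≤7, objective 27.
(x,y)=(0,2): 2·0+2·2=4≤11, 5·0+2·2=4≤7, objective 18.
Maximum is 27 at (x,y)=(0,3).

27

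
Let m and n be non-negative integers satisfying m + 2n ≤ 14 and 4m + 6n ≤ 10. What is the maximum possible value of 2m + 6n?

8

The continuous relaxation peaks at (0, 1.67) with value 10.00; rounding to a feasible lattice point costs some objective.
(m,n)=(1,1): 1·1+2·1=3≤14, 4·1+6·1=10≤10, objective 8.
(m,n)=(0,1): 1·0+2·1=2≤14, 4·0+6·1=6≤10, objective 6.
(m,n)=(2,0): 1·2+2·0=2≤14, 4·2+6·0=8≤10, objective 4.
Maximum is 8 at (m,n)=(1,1).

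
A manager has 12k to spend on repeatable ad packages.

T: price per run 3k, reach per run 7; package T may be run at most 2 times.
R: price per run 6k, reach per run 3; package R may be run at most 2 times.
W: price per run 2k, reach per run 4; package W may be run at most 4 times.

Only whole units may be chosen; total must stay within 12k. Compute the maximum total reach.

Take 2×T and 3×W: price 12 ≤ 12, reach 2·7 + 3·4 = 26.
T has the best ratio (7/3) and is taken to its limit of 2; remaining capacity is filled optimally with the others.

26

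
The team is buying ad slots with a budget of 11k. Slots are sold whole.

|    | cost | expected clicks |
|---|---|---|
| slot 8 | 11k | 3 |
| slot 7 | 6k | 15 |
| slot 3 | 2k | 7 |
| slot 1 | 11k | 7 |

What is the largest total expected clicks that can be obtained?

Take slot 7 and slot 3: cost 6 + 2 = 8 ≤ 11, expected clicks 15 + 7 = 22.
No other feasible combination does better.

22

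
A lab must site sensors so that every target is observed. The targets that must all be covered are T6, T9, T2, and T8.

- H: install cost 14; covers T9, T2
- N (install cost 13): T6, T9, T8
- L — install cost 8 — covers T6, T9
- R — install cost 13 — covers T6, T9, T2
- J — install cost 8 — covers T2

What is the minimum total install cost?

This is a weighted set-cover instance.
The greedy cost-per-new-target heuristic would pick L, J, and N for 29, but a cheaper cover exists.
Choose N and J: together they cover T6, T9, T2, T8 — every target.
Total install cost: 13 + 8 = 21.
No cover costs less than 21.

21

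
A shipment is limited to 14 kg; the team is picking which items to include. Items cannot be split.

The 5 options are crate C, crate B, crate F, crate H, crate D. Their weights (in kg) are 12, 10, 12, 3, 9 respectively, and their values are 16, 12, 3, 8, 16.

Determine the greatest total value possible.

Allowing fractional choices, the relaxed optimum would be about 26.7, but items are indivisible.
crate D: weight 9 ≤ 14, value 16.
crate B + crate H: weight 10 + 3 = 13 ≤ 14, value 12 + 8 = 20.
crate H + crate D: weight 3 + 9 = 12 ≤ 14, value 8 + 16 = 24.
Best is crate H and crate D with total value 24.

24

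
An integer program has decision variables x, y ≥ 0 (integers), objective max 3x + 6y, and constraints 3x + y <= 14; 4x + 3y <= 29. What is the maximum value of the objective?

Relaxing integrality, the LP optimum is 58.00 at (x,y) = (0, 9.67), which is not an integer point.
(x,y)=(0,9): 3·0+1·9=9≤14, 4·0+3·9=27≤29, objective 54.
(x,y)=(1,8): 3·1+1·8=11≤14, 4·1+3·8=28≤29, objective 51.
Maximum is 54 at (x,y)=(0,9).

54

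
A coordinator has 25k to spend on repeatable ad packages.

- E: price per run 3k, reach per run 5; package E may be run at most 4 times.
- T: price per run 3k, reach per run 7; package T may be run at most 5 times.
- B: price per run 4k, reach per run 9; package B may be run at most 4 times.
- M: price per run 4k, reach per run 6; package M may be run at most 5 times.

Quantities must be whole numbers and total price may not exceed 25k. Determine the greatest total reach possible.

This is a bounded integer knapsack.
Take 3×T and 4×B: price 25 ≤ 25, reach 3·7 + 4·9 = 57.
No other integer combination yields more.

57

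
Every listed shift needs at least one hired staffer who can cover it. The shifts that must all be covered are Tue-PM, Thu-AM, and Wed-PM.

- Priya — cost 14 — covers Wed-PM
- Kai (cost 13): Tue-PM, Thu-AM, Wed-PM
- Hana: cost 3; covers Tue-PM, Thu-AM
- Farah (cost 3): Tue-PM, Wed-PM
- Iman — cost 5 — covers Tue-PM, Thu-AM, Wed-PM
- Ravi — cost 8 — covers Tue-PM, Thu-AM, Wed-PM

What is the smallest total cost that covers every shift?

5

The greedy cost-per-new-shift heuristic would pick Hana and Farah for 6, but a cheaper cover exists.
Iman alone covers Tue-PM, Thu-AM, Wed-PM — every shift.
Total cost: 5.
No cover costs less than 5.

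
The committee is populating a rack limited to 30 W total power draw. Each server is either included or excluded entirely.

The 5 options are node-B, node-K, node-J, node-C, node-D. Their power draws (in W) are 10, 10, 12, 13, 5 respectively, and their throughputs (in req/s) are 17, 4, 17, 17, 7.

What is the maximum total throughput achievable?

41

Treat it as a binary knapsack problem.
Allowing fractional choices, the relaxed optimum would be about 44.9, but servers are indivisible.
node-B + node-C + node-D: power draw 10 + 13 + 5 = 28 ≤ 30, throughput 17 + 17 + 7 = 41.
node-J + node-C + node-D: power draw 12 + 13 + 5 = 30 ≤ 30, throughput 17 + 17 + 7 = 41.
node-B + node-J + node-D: power draw 10 + 12 + 5 = 27 ≤ 30, throughput 17 + 17 + 7 = 41.
The maximum throughput is 41; one optimal choice is node-B, node-J, and node-D.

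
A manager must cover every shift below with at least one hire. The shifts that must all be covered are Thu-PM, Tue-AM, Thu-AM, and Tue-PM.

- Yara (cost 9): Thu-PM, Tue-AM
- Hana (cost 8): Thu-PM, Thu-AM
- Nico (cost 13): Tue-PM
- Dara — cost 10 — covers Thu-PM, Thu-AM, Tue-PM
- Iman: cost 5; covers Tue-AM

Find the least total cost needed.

15

This is a weighted set-cover instance.
Choose Dara and Iman: together they cover Thu-PM, Tue-AM, Thu-AM, Tue-PM — every shift.
Total cost: 10 + 5 = 15.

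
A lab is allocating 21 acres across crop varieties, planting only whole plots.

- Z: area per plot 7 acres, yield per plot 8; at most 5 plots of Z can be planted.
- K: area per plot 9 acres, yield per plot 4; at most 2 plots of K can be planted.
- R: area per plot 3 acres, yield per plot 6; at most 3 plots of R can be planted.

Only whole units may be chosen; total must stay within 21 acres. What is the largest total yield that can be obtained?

28

Take 2×Z and 2×R: area 20 ≤ 21, yield 2·8 + 2·6 = 28.
No other integer combination yields more.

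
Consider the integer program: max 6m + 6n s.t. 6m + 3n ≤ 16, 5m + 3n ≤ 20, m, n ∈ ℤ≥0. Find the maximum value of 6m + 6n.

30

Relaxing integrality, the LP optimum is 32.00 at (m,n) = (0, 5.33), which is not an integer point.
(m,n)=(0,5): 6·0+3·5=15≤16, 5·0+3·5=15≤20, objective 30.
(m,n)=(0,4): 6·0+3·4=12≤16, 5·0+3·4=12≤20, objective 24.
No feasible integer point exceeds 30.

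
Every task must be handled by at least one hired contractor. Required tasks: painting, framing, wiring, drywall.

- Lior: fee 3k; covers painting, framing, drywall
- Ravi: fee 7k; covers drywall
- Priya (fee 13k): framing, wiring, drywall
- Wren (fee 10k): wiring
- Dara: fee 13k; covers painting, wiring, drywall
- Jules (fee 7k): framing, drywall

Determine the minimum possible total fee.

13

Choose Lior and Wren: together they cover painting, framing, wiring, drywall — every task.
Total fee: 3 + 10 = 13.
No cover costs less than 13.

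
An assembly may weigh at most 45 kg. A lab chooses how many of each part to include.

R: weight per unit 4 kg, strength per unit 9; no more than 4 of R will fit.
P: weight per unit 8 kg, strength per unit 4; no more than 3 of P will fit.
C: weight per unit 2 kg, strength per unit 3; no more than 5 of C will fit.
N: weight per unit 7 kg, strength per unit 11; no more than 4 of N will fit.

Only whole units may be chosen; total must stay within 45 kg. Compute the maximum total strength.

81

4×R, 4×C, and 3×N: weight 45 ≤ 45, strength 4·9 + 4·3 + 3·11 = 81.
4×R and 4×N: weight 44 ≤ 45, strength 4·9 + 4·11 = 80.
Best is 81.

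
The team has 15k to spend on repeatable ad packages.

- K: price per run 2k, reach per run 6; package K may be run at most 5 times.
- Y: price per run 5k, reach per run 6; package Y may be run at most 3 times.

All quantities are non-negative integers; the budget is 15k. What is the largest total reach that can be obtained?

K has the best ratio (6/2); taking only K gives at most 5×6 = 30 (stopped by the supply cap of 5).
Mixing does better — 5×K and 1×Y: price 15 ≤ 15, reach 5·6 + 1·6 = 36.

36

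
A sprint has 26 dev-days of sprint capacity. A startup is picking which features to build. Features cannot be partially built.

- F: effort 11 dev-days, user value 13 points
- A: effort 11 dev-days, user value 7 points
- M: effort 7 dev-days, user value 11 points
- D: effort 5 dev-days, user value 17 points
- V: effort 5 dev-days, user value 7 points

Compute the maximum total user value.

Allowing fractional choices, the relaxed optimum would be about 45.6, but features are indivisible.
M + D + V: effort 7 + 5 + 5 = 17 ≤ 26, user value 11 + 17 + 7 = 35.
F + M + D: effort 11 + 7 + 5 = 23 ≤ 26, user value 13 + 11 + 17 = 41.
F + D + V: effort 11 + 5 + 5 = 21 ≤ 26, user value 13 + 17 + 7 = 37.
Best is F, M, and D with total user value 41.

41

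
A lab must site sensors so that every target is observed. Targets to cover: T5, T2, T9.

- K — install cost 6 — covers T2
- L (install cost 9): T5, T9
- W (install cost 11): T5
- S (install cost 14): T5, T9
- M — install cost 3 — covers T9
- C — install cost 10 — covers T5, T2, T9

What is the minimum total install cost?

10

The greedy cost-per-new-target heuristic would pick M and C for 13, but a cheaper cover exists.
C alone covers T5, T2, T9 — every target.
Total install cost: 10.
No cover costs less than 10.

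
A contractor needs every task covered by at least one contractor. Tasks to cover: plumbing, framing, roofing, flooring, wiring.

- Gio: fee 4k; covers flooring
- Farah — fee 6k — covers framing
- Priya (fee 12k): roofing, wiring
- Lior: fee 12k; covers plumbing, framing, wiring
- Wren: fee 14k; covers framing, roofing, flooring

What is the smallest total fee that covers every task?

This is an integer covering problem.
Choose Lior and Wren: together they cover plumbing, framing, roofing, flooring, wiring — every task.
Total fee: 12 + 14 = 26.

26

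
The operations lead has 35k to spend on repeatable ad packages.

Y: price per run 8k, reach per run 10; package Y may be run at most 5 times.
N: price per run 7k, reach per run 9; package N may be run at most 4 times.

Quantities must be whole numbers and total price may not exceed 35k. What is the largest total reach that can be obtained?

3×Y and 1×N: price 31 ≤ 35, reach 3·10 + 1·9 = 39.
4×Y: price 32 ≤ 35, reach 4·10 = 40.
Best is 40.

40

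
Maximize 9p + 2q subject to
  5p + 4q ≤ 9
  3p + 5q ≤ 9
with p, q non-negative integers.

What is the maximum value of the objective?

11

The continuous relaxation peaks at (1.8, 0) with value 16.20; rounding to a feasible lattice point costs some objective.
(p,q)=(1,1) is feasible, giving 11.
(p,q)=(1,0) is feasible, giving 9.
(p,q)=(0,1) is feasible, giving 2.
Maximum is 11 at (p,q)=(1,1).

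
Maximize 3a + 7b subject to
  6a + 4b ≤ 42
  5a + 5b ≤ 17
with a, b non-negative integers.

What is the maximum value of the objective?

(a,b)=(0,3) is feasible, giving 21.
(a,b)=(1,2) is feasible, giving 17.
(a,b)=(0,2) is feasible, giving 14.
Maximum is 21 at (a,b)=(0,3).

21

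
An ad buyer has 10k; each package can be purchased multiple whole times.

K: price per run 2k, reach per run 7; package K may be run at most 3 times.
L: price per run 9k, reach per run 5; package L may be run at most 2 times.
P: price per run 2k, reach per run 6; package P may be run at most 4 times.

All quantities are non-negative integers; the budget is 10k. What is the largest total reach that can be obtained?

3×K and 2×P: price 10 ≤ 10, reach 3·7 + 2·6 = 33.
2×K and 3×P: price 10 ≤ 10, reach 2·7 + 3·6 = 32.
Best is 33.

33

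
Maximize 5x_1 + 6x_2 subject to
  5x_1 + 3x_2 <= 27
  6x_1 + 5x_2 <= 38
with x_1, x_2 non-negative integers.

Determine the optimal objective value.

42

The continuous relaxation peaks at (0, 7.6) with value 45.60; rounding to a feasible lattice point costs some objective.
(x_1,x_2)=(0,7): 5·0+3·7=21≤27, 6·0+5·7=35≤38, objective 42.
(x_1,x_2)=(1,6): 5·1+3·6=23≤27, 6·1+5·6=36≤38, objective 41.
(x_1,x_2)=(0,6): 5·0+3·6=18≤27, 6·0+5·6=30≤38, objective 36.
Maximum is 42 at (x_1,x_2)=(0,7).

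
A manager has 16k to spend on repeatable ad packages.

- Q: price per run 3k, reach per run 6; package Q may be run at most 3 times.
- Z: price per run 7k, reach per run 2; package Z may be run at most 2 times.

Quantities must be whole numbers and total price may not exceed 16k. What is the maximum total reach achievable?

This is a bounded integer knapsack.
Take 3×Q and 1×Z: price 16 ≤ 16, reach 3·6 + 1·2 = 20.
Q has the best ratio (6/3) and is taken to its limit of 3; remaining capacity is filled optimally with the others.

20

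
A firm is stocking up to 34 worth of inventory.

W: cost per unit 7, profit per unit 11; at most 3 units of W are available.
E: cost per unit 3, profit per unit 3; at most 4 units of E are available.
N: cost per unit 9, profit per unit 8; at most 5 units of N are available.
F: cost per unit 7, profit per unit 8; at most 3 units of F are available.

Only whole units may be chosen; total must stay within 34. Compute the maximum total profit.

47

Take 3×W, 2×E, and 1×F: cost 34 ≤ 34, profit 3·11 + 2·3 + 1·8 = 47.
W has the best ratio (11/7) and is taken to its limit of 3; remaining capacity is filled optimally with the others.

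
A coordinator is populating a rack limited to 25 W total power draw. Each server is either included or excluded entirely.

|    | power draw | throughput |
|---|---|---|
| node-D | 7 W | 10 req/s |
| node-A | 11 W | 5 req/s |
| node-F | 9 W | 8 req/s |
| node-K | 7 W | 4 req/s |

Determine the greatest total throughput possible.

22

This is a 0-1 knapsack instance.
node-D + node-F + node-K: power draw 7 + 9 + 7 = 23 ≤ 25, throughput 10 + 8 + 4 = 22.
node-D + node-A + node-K: power draw 7 + 11 + 7 = 25 ≤ 25, throughput 10 + 5 + 4 = 19.
node-D + node-F: power draw 7 + 9 = 16 ≤ 25, throughput 10 + 8 = 18.
Best is node-D, node-F, and node-K with total throughput 22.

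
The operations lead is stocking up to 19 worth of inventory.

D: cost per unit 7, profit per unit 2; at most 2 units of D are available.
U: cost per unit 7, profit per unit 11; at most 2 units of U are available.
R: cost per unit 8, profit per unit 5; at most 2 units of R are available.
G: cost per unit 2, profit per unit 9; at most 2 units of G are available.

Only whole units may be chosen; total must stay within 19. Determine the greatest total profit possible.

40

This is a bounded integer knapsack.
Take 2×U and 2×G: cost 18 ≤ 19, profit 2·11 + 2·9 = 40.
G has the best ratio (9/2) and is taken to its limit of 2; remaining capacity is filled optimally with the others.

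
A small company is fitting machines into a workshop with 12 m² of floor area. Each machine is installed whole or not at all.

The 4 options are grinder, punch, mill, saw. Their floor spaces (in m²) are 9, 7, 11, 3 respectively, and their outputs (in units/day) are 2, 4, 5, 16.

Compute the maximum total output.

Allowing fractional choices, the relaxed optimum would be about 20.9, but machines are indivisible.
punch + saw: floor space 7 + 3 = 10 ≤ 12, output 4 + 16 = 20.
grinder + saw: floor space 9 + 3 = 12 ≤ 12, output 2 + 16 = 18.
saw: floor space 3 ≤ 12, output 16.
Best is punch and saw with total output 20.

20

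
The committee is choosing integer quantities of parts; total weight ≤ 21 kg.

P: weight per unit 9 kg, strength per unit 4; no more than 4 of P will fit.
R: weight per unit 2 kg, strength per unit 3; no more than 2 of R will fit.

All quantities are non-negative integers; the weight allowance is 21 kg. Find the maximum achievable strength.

11

R has the best ratio (3/2); taking only R gives at most 2×3 = 6 (stopped by the supply cap of 2).
Mixing does better — 2×P and 1×R: weight 20 ≤ 21, strength 2·4 + 1·3 = 11.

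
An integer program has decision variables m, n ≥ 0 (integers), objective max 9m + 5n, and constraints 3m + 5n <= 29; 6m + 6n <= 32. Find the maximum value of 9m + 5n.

Relaxing integrality, the LP optimum is 48.00 at (m,n) = (5.33, 0), which is not an integer point.
(m,n)=(5,0): 3·5+5·0=15≤29, 6·5+6·0=30≤32, objective 45.
(m,n)=(4,1): 3·4+5·1=17≤29, 6·4+6·1=30≤32, objective 41.
(m,n)=(4,0): 3·4+5·0=12≤29, 6·4+6·0=24≤32, objective 36.
The best lattice point is (5,0), giving 45.

45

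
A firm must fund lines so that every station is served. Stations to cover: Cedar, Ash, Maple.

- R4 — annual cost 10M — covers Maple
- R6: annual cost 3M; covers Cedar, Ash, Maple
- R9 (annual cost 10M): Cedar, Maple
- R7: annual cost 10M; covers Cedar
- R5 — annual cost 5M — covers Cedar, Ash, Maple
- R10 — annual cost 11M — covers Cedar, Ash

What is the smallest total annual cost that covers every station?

3

R6 alone covers Cedar, Ash, Maple — every station.
Total annual cost: 3.
No cover costs less than 3.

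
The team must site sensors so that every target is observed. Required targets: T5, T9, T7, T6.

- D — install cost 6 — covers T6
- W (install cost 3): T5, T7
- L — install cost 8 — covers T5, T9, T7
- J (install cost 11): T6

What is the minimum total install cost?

The greedy cost-per-new-target heuristic would pick W, D, and L for 17, but a cheaper cover exists.
Choose D and L: together they cover T5, T9, T7, T6 — every target.
Total install cost: 6 + 8 = 14.
No cover costs less than 14.

14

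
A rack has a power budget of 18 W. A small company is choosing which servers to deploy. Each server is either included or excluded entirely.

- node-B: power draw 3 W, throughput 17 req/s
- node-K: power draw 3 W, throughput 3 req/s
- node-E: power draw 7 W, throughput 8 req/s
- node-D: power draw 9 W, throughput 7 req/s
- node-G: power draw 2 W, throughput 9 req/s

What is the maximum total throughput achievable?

37

node-B + node-E + node-G: power draw 3 + 7 + 2 = 12 ≤ 18, throughput 17 + 8 + 9 = 34.
node-B + node-K + node-E + node-G: power draw 3 + 3 + 7 + 2 = 15 ≤ 18, throughput 17 + 3 + 8 + 9 = 37.
node-B + node-K + node-D + node-G: power draw 3 + 3 + 9 + 2 = 17 ≤ 18, throughput 17 + 3 + 7 + 9 = 36.
Best is node-B, node-K, node-E, and node-G with total throughput 37.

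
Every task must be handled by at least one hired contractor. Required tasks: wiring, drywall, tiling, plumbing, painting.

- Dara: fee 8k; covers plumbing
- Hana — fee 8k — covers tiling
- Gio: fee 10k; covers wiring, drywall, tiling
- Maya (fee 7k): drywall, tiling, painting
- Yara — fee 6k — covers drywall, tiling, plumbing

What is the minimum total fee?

Choose Gio, Maya, and Yara: together they cover wiring, drywall, tiling, plumbing, painting — every task.
Total fee: 10 + 7 + 6 = 23.
No cover costs less than 23.

23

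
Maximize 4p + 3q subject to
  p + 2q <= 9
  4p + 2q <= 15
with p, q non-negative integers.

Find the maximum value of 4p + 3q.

17

The continuous relaxation peaks at (2, 3.5) with value 18.50; rounding to a feasible lattice point costs some objective.
(p,q)=(2,3): 1·2+2·3=8≤9, 4·2+2·3=14≤15, objective 17.
(p,q)=(1,4): 1·1+2·4=9≤9, 4·1+2·4=12≤15, objective 16.
(p,q)=(2,2): 1·2+2·2=6≤9, 4·2+2·2=12≤15, objective 14.
Maximum is 17 at (p,q)=(2,3).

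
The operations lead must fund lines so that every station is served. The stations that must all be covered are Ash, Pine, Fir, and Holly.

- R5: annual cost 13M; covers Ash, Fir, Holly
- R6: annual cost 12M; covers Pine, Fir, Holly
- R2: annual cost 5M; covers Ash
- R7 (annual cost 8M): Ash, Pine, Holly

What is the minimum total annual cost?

The greedy cost-per-new-station heuristic would pick R7 and R6 for 20, but a cheaper cover exists.
Choose R6 and R2: together they cover Ash, Pine, Fir, Holly — every station.
Total annual cost: 12 + 5 = 17.
No cover costs less than 17.

17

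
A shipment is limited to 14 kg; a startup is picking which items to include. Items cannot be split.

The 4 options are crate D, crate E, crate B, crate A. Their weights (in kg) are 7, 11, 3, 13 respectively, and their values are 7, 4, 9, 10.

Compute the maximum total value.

16

crate E + crate B: weight 11 + 3 = 14 ≤ 14, value 4 + 9 = 13.
crate D + crate B: weight 7 + 3 = 10 ≤ 14, value 7 + 9 = 16.
Best is crate D and crate B with total value 16.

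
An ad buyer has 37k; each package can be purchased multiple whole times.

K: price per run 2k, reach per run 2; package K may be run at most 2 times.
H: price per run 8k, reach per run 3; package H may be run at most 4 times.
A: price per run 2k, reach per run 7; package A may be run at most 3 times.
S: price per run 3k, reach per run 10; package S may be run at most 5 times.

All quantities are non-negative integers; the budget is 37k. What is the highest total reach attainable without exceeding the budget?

A has the best ratio (7/2); taking only A gives at most 3×7 = 21 (stopped by the supply cap of 3).
Mixing does better — 2×K, 1×H, 3×A, and 5×S: price 33 ≤ 37, reach 2·2 + 1·3 + 3·7 + 5·10 = 78.

78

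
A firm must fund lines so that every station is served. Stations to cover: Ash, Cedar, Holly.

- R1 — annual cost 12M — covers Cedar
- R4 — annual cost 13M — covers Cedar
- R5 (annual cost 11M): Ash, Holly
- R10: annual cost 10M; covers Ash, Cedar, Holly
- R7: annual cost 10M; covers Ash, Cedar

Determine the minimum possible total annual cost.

This is an integer covering problem.
R10 alone covers Ash, Cedar, Holly — every station.
Total annual cost: 10.

10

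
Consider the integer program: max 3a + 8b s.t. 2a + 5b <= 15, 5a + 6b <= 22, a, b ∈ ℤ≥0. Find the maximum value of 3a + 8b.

24

(a,b)=(0,3): 2·0+5·3=15≤15, 5·0+6·3=18≤22, objective 24.
(a,b)=(1,2): 2·1+5·2=12≤15, 5·1+6·2=17≤22, objective 19.
(a,b)=(0,2): 2·0+5·2=10≤15, 5·0+6·2=12≤22, objective 16.
Maximum is 24 at (a,b)=(0,3).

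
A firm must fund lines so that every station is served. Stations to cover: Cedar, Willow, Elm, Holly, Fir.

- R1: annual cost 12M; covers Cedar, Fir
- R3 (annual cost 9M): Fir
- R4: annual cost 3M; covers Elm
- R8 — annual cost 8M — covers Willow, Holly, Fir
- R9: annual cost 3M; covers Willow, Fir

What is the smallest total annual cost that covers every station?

23

The greedy cost-per-new-station heuristic would pick R9, R4, R8, and R1 for 26, but a cheaper cover exists.
Choose R1, R4, and R8: together they cover Cedar, Willow, Elm, Holly, Fir — every station.
Total annual cost: 12 + 3 + 8 = 23.
No cover costs less than 23.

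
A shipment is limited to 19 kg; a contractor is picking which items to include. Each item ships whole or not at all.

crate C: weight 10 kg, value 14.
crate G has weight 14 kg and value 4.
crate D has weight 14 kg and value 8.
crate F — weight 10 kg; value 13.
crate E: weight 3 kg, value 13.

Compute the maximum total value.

Treat it as a binary knapsack problem.
Allowing fractional choices, the relaxed optimum would be about 34.8, but items are indivisible.
crate F + crate E: weight 10 + 3 = 13 ≤ 19, value 13 + 13 = 26.
crate C + crate E: weight 10 + 3 = 13 ≤ 19, value 14 + 13 = 27.
Best is crate C and crate E with total value 27.

27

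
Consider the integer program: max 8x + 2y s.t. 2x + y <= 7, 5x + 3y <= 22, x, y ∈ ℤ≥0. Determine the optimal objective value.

26

The continuous relaxation peaks at (3.5, 0) with value 28.00; rounding to a feasible lattice point costs some objective.
(x,y)=(3,1) is feasible, giving 26.
(x,y)=(3,0) is feasible, giving 24.
(x,y)=(2,2) is feasible, giving 20.
The best lattice point is (3,1), giving 26.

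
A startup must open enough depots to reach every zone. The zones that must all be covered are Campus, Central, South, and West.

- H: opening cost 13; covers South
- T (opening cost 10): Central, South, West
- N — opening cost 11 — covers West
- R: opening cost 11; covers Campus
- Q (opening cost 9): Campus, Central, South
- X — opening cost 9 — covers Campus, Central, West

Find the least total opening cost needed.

Choose Q and X: together they cover Campus, Central, South, West — every zone.
Total opening cost: 9 + 9 = 18.
No cover costs less than 18.

18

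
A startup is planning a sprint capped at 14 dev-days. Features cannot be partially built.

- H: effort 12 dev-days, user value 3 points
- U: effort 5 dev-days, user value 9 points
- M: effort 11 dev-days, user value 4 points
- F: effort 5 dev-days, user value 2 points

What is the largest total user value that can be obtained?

Allowing fractional choices, the relaxed optimum would be about 12.5, but features are indivisible.
U + F: effort 5 + 5 = 10 ≤ 14, user value 9 + 2 = 11.
M: effort 11 ≤ 14, user value 4.
U: effort 5 ≤ 14, user value 9.
Best is U and F with total user value 11.

11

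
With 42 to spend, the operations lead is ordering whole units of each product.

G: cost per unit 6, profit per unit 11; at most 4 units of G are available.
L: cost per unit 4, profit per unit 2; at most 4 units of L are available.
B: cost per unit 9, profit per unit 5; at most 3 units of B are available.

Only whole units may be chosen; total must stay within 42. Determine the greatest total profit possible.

54

This is a bounded integer knapsack.
4×G and 2×B: cost 42 ≤ 42, profit 4·11 + 2·5 = 54.
4×G, 2×L, and 1×B: cost 41 ≤ 42, profit 4·11 + 2·2 + 1·5 = 53.
Best is 54.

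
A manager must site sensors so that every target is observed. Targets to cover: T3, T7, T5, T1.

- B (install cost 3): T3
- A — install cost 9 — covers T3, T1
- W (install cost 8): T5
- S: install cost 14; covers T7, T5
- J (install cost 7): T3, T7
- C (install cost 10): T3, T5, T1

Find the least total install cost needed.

17

Choose J and C: together they cover T3, T7, T5, T1 — every target.
Total install cost: 7 + 10 = 17.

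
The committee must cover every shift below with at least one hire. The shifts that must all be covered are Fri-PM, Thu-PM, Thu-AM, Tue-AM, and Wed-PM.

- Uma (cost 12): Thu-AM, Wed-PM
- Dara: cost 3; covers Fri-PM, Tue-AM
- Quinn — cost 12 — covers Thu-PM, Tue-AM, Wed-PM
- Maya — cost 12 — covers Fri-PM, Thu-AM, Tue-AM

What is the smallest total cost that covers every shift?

The greedy cost-per-new-shift heuristic would pick Dara, Uma, and Quinn for 27, but a cheaper cover exists.
Choose Quinn and Maya: together they cover Fri-PM, Thu-PM, Thu-AM, Tue-AM, Wed-PM — every shift.
Total cost: 12 + 12 = 24.
No cover costs less than 24.

24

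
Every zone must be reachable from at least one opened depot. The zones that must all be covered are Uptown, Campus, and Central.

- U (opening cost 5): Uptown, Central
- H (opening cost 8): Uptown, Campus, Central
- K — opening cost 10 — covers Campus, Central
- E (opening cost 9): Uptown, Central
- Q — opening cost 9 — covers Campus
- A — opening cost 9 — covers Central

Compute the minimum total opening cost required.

The greedy cost-per-new-zone heuristic would pick U and H for 13, but a cheaper cover exists.
H alone covers Uptown, Campus, Central — every zone.
Total opening cost: 8.
No cover costs less than 8.

8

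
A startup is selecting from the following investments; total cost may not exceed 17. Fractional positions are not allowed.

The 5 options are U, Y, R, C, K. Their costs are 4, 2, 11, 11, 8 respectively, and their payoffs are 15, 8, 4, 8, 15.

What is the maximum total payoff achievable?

38

Allowing fractional choices, the relaxed optimum would be about 40.2, but investments are indivisible.
U + Y + K: cost 4 + 2 + 8 = 14 ≤ 17, payoff 15 + 8 + 15 = 38.
U + Y + C: cost 4 + 2 + 11 = 17 ≤ 17, payoff 15 + 8 + 8 = 31.
U + K: cost 4 + 8 = 12 ≤ 17, payoff 15 + 15 = 30.
Best is U, Y, and K with total payoff 38.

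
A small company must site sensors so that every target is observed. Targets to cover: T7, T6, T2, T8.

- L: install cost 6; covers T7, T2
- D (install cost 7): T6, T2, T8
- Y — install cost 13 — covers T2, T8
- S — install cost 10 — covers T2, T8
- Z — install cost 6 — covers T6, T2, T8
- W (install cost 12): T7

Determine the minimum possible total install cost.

12

This is a weighted set-cover instance.
Choose L and Z: together they cover T7, T6, T2, T8 — every target.
Total install cost: 6 + 6 = 12.
No cover costs less than 12.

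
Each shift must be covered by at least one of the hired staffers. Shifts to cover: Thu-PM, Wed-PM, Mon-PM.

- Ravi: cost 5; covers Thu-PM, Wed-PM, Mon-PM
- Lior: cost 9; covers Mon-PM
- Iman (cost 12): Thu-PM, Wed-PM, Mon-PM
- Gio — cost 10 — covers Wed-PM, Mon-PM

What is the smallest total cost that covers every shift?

5

This is a weighted set-cover instance.
Ravi alone covers Thu-PM, Wed-PM, Mon-PM — every shift.
Total cost: 5.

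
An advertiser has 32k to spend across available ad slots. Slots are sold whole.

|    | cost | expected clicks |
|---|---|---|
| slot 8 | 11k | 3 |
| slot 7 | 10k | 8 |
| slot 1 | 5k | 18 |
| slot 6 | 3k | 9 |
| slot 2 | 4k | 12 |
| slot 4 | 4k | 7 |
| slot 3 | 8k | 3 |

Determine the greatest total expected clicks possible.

Allowing fractional choices, the relaxed optimum would be about 56.2, but ad slots are indivisible.
slot 7 + slot 1 + slot 6 + slot 2 + slot 3: cost 10 + 5 + 3 + 4 + 8 = 30 ≤ 32, expected clicks 8 + 18 + 9 + 12 + 3 = 50.
slot 1 + slot 6 + slot 2 + slot 4 + slot 3: cost 5 + 3 + 4 + 4 + 8 = 24 ≤ 32, expected clicks 18 + 9 + 12 + 7 + 3 = 49.
slot 7 + slot 1 + slot 6 + slot 2 + slot 4: cost 10 + 5 + 3 + 4 + 4 = 26 ≤ 32, expected clicks 8 + 18 + 9 + 12 + 7 = 54.
Best is slot 7, slot 1, slot 6, slot 2, and slot 4 with total expected clicks 54.

54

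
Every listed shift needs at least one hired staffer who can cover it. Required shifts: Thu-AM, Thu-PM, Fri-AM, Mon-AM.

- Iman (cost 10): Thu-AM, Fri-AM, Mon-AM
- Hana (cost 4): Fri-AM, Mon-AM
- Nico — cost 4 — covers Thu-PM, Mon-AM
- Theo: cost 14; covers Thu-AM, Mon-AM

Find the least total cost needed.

14

This is a weighted set-cover instance.
Choose Iman and Nico: together they cover Thu-AM, Thu-PM, Fri-AM, Mon-AM — every shift.
Total cost: 10 + 4 = 14.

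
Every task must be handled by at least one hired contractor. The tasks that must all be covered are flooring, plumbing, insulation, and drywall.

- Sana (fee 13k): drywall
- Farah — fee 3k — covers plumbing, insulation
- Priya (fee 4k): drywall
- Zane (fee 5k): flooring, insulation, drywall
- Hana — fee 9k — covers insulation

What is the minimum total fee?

Choose Farah and Zane: together they cover flooring, plumbing, insulation, drywall — every task.
Total fee: 3 + 5 = 8.
No cover costs less than 8.

8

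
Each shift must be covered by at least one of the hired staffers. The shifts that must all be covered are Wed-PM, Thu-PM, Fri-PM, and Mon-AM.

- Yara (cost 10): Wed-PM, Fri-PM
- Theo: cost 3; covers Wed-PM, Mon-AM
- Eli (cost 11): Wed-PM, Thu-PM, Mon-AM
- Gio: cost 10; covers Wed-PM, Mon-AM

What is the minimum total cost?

The greedy cost-per-new-shift heuristic would pick Theo, Yara, and Eli for 24, but a cheaper cover exists.
Choose Yara and Eli: together they cover Wed-PM, Thu-PM, Fri-PM, Mon-AM — every shift.
Total cost: 10 + 11 = 21.
No cover costs less than 21.

21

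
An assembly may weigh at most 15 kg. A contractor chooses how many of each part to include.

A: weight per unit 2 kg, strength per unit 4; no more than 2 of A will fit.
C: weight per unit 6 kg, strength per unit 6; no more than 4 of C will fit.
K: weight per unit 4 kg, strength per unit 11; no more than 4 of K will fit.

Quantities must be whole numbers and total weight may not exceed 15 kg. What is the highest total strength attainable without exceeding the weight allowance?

37

K has the best ratio (11/4); taking only K gives at most 3×11 = 33 (stopped by the weight limit).
Mixing does better — 1×A and 3×K: weight 14 ≤ 15, strength 1·4 + 3·11 = 37.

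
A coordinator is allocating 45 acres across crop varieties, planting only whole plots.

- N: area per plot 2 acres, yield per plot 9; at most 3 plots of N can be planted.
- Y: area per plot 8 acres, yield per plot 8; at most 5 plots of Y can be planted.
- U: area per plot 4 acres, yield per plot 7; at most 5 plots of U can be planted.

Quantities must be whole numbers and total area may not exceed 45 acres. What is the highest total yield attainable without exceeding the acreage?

78

N has the best ratio (9/2); taking only N gives at most 3×9 = 27 (stopped by the supply cap of 3).
Mixing does better — 3×N, 2×Y, and 5×U: area 42 ≤ 45, yield 3·9 + 2·8 + 5·7 = 78.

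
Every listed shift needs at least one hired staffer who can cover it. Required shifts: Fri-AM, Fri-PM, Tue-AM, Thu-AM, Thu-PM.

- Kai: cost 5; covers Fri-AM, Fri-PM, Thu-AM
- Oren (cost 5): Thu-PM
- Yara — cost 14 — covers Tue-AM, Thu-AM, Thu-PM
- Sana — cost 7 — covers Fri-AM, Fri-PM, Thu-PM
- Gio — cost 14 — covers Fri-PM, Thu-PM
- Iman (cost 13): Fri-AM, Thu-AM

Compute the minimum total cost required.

19

This is an integer covering problem.
Choose Kai and Yara: together they cover Fri-AM, Fri-PM, Tue-AM, Thu-AM, Thu-PM — every shift.
Total cost: 5 + 14 = 19.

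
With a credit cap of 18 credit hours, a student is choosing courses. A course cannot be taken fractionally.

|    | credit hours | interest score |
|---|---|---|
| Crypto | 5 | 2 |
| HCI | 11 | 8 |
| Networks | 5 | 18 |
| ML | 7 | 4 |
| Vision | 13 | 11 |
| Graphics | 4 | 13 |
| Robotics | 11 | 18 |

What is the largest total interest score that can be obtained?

This is a 0-1 knapsack instance.
Take Networks and Robotics: credit hours 5 + 11 = 16 ≤ 18, interest score 18 + 18 = 36.
No other feasible combination does better.

36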